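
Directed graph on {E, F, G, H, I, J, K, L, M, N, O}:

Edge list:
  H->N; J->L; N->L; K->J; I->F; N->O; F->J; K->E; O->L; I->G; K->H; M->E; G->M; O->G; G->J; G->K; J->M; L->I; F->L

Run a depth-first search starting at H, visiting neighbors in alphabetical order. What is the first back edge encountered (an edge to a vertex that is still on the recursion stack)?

DFS from H (visiting neighbors in alphabetical order); mark gray on enter, black on exit:
H gray
  N gray
    L gray
      I gray
        F gray
          J gray
            J→L: L is gray → back edge
First back edge: J → L.

J->L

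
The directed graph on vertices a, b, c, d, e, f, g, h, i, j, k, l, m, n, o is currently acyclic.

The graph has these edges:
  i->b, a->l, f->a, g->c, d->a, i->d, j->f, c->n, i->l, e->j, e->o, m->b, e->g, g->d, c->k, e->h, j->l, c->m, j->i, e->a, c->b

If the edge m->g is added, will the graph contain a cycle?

Yes

Adding m→g creates a cycle iff g can already reach m.
Path from g: g → c → m.
So g → … → m → g is a cycle.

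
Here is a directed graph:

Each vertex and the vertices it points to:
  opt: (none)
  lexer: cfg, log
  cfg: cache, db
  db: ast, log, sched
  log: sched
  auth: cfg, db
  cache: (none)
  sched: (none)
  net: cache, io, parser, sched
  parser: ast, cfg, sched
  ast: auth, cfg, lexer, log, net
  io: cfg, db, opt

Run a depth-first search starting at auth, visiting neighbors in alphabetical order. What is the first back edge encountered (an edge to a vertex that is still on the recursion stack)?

ast→auth

DFS from auth (visiting neighbors in alphabetical order); mark gray on enter, black on exit:
auth gray
  cfg gray
    cache gray
    cache black
    db gray
      ast gray
        ast→auth: auth is gray → back edge
First back edge: ast → auth.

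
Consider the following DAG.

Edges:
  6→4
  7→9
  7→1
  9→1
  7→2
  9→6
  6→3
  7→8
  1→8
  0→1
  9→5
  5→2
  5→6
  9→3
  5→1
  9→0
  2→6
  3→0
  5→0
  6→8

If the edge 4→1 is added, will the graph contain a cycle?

No

Adding 4→1 creates a cycle iff 1 can already reach 4.
Explore from 1: no path reaches 4. The graph stays acyclic.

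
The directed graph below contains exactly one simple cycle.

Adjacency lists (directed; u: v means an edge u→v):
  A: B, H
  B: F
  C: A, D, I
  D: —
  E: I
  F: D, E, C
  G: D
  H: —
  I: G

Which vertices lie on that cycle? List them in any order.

A, B, C, F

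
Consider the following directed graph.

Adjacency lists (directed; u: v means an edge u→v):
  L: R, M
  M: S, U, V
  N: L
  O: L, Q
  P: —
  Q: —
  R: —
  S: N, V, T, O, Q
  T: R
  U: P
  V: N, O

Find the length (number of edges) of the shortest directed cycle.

For each vertex v, BFS finds the shortest path from v back to v.
The shortest such closed walk is M → S → O → L → M, length 4.

4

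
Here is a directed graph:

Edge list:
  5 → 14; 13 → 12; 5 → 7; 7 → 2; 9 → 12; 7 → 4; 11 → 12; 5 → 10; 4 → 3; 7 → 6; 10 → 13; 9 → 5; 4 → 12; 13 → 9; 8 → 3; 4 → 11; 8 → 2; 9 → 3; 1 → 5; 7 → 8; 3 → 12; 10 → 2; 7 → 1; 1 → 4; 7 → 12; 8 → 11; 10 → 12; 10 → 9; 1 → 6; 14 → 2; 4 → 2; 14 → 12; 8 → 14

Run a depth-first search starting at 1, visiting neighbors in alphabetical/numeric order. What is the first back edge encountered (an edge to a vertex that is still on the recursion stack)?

DFS from 1 (visiting neighbors in alphabetical/numeric order); mark gray on enter, black on exit:
1 gray
  4 gray
    2 gray
    2 black
    3 gray
      12 gray
      12 black
    3 black
    11 gray
      11→12: 12 black — skip
    11 black
    4→12: 12 black — skip
  4 black
  5 gray
    7 gray
      7→1: 1 is gray → back edge
First back edge: 7 → 1.

7->1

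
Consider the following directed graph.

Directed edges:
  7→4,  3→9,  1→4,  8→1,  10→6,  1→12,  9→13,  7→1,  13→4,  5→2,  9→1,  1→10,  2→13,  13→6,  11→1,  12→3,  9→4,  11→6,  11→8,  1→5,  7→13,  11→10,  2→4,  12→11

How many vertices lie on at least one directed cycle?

A vertex is on a directed cycle iff it belongs to a strongly connected component of size ≥ 2 (or has a self-loop).
The vertices on cycles are {1, 3, 8, 9, 11, 12} — 6 in total.

6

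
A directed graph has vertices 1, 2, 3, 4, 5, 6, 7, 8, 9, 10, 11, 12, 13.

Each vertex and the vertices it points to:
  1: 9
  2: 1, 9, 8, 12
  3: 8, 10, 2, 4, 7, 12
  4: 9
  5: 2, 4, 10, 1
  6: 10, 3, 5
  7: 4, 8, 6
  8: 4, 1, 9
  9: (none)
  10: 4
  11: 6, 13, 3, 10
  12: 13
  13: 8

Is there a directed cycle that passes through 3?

3 is on a cycle iff 3 can reach itself via ≥1 edge.
3 → 7 → 6 → 3 — yes.

Yes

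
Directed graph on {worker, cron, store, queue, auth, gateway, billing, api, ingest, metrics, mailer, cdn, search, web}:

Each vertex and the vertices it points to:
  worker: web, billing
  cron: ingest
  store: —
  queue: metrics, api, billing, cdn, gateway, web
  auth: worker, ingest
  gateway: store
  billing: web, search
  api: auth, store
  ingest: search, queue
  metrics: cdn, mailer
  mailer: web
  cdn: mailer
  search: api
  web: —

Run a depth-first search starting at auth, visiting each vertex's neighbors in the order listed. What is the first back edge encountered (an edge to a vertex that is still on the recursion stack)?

api->auth

DFS from auth (visiting each vertex's neighbors in the order listed); mark gray on enter, black on exit:
auth gray
  worker gray
    web gray
    web black
    billing gray
      billing→web: web black — skip
      search gray
        api gray
          api→auth: auth is gray → back edge
First back edge: api → auth.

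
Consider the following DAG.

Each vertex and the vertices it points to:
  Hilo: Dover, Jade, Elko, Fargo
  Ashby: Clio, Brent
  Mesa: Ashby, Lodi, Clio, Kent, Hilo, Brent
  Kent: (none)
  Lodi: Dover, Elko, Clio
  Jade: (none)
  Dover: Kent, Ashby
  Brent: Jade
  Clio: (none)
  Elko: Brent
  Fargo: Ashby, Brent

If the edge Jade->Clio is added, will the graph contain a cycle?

Adding Jade→Clio creates a cycle iff Clio can already reach Jade.
Explore from Clio: no path reaches Jade. The graph stays acyclic.

No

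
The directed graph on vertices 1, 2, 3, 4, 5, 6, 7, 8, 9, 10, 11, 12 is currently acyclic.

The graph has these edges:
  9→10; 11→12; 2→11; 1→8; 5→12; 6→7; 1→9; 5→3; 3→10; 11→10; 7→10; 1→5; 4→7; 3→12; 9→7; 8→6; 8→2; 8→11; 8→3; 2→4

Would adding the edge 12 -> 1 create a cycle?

Adding 12→1 creates a cycle iff 1 can already reach 12.
Path from 1: 1 → 5 → 12.
So 1 → … → 12 → 1 is a cycle.

Yes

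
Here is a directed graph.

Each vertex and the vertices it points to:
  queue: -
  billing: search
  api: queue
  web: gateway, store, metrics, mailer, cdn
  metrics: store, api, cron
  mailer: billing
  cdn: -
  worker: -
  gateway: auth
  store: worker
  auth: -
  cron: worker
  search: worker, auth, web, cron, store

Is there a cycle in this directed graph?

Yes

DFS with white/gray/black marking, starting from queue:
queue gray
queue black
billing gray
  search gray
    worker gray
    worker black
    auth gray
    auth black
    web gray
      gateway gray
        gateway→auth: auth black — skip
      gateway black
      store gray
        store→worker: worker black — skip
      store black
      metrics gray
        metrics→store: store black — skip
        api gray
          api→queue: queue black — skip
        api black
        cron gray
          cron→worker: worker black — skip
        cron black
      metrics black
      mailer gray
        mailer→billing: billing is gray → back edge
Back edge found, so a cycle exists: billing → search → web → mailer → billing.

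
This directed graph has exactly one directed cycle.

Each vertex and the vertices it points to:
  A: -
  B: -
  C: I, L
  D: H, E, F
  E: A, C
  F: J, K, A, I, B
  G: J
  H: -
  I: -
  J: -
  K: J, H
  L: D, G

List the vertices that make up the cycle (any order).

C, D, E, L

DFS with gray/black marking from D:
D gray
  H gray
  H black
  E gray
    A gray
    A black
    C gray
      I gray
      I black
      L gray
        L→D: D is gray → back edge
Back edge closes the cycle D → E → C → L → D; its vertices are {C, D, E, L}.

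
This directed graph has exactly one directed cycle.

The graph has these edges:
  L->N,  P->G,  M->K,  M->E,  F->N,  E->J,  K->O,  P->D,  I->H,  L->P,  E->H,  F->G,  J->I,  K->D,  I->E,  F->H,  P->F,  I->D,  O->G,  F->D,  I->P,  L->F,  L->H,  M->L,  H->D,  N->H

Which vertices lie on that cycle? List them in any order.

E, I, J

DFS with gray/black marking from E:
E gray
  H gray
    D gray
    D black
  H black
  J gray
    I gray
      I→E: E is gray → back edge
Back edge closes the cycle E → J → I → E; its vertices are {E, I, J}.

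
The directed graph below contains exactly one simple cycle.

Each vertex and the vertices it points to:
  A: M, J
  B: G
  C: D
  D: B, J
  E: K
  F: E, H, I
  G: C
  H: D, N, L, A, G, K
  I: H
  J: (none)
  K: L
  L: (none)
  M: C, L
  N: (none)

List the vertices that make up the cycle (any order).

B, C, D, G

DFS with gray/black marking from D:
D gray
  B gray
    G gray
      C gray
        C→D: D is gray → back edge
Back edge closes the cycle D → B → G → C → D; its vertices are {B, C, D, G}.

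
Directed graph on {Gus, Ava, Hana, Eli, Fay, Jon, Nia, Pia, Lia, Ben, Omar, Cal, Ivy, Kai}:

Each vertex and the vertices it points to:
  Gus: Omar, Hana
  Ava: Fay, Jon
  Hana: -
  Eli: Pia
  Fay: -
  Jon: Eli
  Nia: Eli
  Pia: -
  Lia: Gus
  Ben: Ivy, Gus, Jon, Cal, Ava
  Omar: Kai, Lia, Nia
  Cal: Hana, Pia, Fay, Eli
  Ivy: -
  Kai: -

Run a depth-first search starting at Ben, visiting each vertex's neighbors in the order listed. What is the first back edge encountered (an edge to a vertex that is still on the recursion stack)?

Lia→Gus

DFS from Ben (visiting each vertex's neighbors in the order listed); mark gray on enter, black on exit:
Ben gray
  Ivy gray
  Ivy black
  Gus gray
    Omar gray
      Kai gray
      Kai black
      Lia gray
        Lia→Gus: Gus is gray → back edge
First back edge: Lia → Gus.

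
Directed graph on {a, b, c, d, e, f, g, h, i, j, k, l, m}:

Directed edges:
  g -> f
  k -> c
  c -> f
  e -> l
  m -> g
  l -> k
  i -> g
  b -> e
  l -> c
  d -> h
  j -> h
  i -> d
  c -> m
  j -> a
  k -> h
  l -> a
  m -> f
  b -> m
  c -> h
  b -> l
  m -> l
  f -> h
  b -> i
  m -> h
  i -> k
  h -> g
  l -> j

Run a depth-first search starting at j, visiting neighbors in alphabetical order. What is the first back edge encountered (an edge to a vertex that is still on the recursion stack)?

f->h

DFS from j (visiting neighbors in alphabetical order); mark gray on enter, black on exit:
j gray
  a gray
  a black
  h gray
    g gray
      f gray
        f→h: h is gray → back edge
First back edge: f → h.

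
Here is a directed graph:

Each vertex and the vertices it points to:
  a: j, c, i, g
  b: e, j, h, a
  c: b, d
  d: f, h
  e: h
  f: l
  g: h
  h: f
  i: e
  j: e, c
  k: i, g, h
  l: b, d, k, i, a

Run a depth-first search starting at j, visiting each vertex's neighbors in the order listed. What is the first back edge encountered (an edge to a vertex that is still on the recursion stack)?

b→e

DFS from j (visiting each vertex's neighbors in the order listed); mark gray on enter, black on exit:
j gray
  e gray
    h gray
      f gray
        l gray
          b gray
            b→e: e is gray → back edge
First back edge: b → e.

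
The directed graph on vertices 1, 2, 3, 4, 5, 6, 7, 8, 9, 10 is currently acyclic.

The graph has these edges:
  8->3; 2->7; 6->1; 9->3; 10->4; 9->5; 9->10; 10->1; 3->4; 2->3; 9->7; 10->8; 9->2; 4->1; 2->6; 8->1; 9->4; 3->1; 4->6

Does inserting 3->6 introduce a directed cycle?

Adding 3→6 creates a cycle iff 6 can already reach 3.
Explore from 6: no path reaches 3. The graph stays acyclic.

No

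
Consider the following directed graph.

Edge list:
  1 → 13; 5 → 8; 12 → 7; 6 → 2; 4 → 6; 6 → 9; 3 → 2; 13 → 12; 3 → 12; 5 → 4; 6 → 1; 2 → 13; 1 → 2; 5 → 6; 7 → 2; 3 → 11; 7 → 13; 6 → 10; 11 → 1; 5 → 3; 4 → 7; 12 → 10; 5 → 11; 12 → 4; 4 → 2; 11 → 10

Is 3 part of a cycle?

No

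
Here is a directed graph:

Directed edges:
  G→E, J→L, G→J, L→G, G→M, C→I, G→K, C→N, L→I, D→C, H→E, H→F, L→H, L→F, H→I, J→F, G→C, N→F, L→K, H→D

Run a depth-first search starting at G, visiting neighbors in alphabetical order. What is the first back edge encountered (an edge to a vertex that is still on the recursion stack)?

DFS from G (visiting neighbors in alphabetical order); mark gray on enter, black on exit:
G gray
  C gray
    I gray
    I black
    N gray
      F gray
      F black
    N black
  C black
  E gray
  E black
  J gray
    J→F: F black — skip
    L gray
      L→F: F black — skip
      L→G: G is gray → back edge
First back edge: L → G.

L->G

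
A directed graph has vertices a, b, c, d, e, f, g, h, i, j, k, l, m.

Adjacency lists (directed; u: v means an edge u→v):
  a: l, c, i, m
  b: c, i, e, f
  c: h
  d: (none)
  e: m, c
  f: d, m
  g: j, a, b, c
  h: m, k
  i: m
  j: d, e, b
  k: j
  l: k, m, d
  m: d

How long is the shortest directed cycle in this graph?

For each vertex v, BFS finds the shortest path from v back to v.
The shortest such closed walk is j → e → c → h → k → j, length 5.

5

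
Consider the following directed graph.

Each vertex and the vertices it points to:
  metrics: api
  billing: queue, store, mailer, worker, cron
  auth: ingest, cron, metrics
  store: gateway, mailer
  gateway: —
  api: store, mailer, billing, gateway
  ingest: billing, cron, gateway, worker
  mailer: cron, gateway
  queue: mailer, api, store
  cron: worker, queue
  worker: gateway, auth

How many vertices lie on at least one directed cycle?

10

A vertex is on a directed cycle iff it belongs to a strongly connected component of size ≥ 2 (or has a self-loop).
The vertices on cycles are {api, auth, cron, queue, store, ingest, mailer, worker, billing, metrics} — 10 in total.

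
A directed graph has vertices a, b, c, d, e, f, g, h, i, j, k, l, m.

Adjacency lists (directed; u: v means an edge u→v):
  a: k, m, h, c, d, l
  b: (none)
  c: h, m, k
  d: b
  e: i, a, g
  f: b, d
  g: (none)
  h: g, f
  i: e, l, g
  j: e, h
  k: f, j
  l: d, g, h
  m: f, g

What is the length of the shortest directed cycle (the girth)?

For each vertex v, BFS finds the shortest path from v back to v.
The shortest such closed walk is e → i → e, length 2.

2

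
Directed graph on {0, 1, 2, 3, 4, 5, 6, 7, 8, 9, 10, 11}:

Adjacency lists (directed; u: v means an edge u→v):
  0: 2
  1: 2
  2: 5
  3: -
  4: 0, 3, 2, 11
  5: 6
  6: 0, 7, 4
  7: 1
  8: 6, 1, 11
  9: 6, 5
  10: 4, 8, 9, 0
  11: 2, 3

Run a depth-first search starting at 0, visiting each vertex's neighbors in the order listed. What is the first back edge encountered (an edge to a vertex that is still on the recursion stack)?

6→0

DFS from 0 (visiting each vertex's neighbors in the order listed); mark gray on enter, black on exit:
0 gray
  2 gray
    5 gray
      6 gray
        6→0: 0 is gray → back edge
First back edge: 6 → 0.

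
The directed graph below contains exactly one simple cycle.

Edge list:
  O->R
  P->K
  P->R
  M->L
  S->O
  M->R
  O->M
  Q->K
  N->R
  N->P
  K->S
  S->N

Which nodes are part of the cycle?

DFS with gray/black marking from K:
K gray
  S gray
    O gray
      M gray
        R gray
        R black
        L gray
        L black
      M black
      O→R: R black — skip
    O black
    N gray
      N→R: R black — skip
      P gray
        P→K: K is gray → back edge
Back edge closes the cycle K → S → N → P → K; its vertices are {K, N, P, S}.

K, N, P, S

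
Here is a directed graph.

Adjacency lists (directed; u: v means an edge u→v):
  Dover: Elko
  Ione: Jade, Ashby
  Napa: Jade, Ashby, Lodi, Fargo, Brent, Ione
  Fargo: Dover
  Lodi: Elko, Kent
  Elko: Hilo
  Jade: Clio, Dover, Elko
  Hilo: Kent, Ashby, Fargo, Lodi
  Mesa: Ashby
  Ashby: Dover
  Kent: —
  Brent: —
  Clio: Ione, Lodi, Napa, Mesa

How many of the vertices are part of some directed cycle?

A vertex is on a directed cycle iff it belongs to a strongly connected component of size ≥ 2 (or has a self-loop).
The vertices on cycles are {Clio, Elko, Hilo, Ione, Jade, Lodi, Napa, Ashby, Dover, Fargo} — 10 in total.

10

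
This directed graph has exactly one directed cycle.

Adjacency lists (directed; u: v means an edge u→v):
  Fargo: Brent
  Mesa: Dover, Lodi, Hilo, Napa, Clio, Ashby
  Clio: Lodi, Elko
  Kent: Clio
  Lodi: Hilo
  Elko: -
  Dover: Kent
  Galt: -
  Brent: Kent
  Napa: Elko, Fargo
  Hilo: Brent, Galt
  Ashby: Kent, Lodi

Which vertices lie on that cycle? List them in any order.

DFS with gray/black marking from Clio:
Clio gray
  Lodi gray
    Hilo gray
      Brent gray
        Kent gray
          Kent→Clio: Clio is gray → back edge
Back edge closes the cycle Clio → Lodi → Hilo → Brent → Kent → Clio; its vertices are {Clio, Hilo, Kent, Lodi, Brent}.

Clio, Hilo, Kent, Lodi, Brent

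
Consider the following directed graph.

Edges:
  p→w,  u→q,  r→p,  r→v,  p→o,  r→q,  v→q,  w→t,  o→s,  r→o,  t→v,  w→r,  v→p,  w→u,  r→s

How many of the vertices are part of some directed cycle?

A vertex is on a directed cycle iff it belongs to a strongly connected component of size ≥ 2 (or has a self-loop).
The vertices on cycles are {p, r, t, v, w} — 5 in total.

5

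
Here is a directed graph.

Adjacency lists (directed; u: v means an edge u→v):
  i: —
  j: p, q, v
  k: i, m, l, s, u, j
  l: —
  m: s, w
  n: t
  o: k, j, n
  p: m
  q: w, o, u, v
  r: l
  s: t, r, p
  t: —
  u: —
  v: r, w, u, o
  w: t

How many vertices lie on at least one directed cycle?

8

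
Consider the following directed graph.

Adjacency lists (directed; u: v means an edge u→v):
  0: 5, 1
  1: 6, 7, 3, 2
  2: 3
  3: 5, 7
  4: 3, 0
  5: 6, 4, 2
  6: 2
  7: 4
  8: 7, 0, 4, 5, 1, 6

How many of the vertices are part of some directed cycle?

8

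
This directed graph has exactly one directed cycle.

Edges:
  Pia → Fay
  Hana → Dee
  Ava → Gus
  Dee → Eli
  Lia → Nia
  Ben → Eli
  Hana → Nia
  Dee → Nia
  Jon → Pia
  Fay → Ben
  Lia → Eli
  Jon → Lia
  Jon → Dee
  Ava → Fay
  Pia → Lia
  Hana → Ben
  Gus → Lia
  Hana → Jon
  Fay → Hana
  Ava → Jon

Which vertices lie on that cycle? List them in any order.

DFS with gray/black marking from Jon:
Jon gray
  Lia gray
    Eli gray
    Eli black
    Nia gray
    Nia black
  Lia black
  Dee gray
    Dee→Eli: Eli black — skip
    Dee→Nia: Nia black — skip
  Dee black
  Pia gray
    Fay gray
      Hana gray
        Hana→Dee: Dee black — skip
        Hana→Nia: Nia black — skip
        Ben gray
          Ben→Eli: Eli black — skip
        Ben black
        Hana→Jon: Jon is gray → back edge
Back edge closes the cycle Jon → Pia → Fay → Hana → Jon; its vertices are {Fay, Jon, Pia, Hana}.

Fay, Jon, Pia, Hana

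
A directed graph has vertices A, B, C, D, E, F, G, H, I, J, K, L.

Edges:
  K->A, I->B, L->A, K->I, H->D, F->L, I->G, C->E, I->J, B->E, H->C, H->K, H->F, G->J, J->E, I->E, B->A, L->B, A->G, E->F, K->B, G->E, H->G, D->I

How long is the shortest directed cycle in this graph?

For each vertex v, BFS finds the shortest path from v back to v.
The shortest such closed walk is F → L → B → E → F, length 4.

4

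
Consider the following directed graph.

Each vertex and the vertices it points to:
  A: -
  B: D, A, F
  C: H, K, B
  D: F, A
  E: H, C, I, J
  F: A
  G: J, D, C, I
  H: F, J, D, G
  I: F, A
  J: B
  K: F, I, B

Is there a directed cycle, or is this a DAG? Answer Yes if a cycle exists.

DFS with white/gray/black marking, starting from G:
G gray
  J gray
    B gray
      D gray
        F gray
          A gray
          A black
        F black
        D→A: A black — skip
      D black
      B→A: A black — skip
      B→F: F black — skip
    B black
  J black
  G→D: D black — skip
  C gray
    H gray
      H→F: F black — skip
      H→J: J black — skip
      H→D: D black — skip
      H→G: G is gray → back edge
Back edge found, so a cycle exists: G → C → H → G.

Yes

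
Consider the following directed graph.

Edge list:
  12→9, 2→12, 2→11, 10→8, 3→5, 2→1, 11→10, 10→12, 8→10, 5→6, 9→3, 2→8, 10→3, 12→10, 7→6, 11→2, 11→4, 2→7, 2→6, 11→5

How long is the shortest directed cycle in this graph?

2

For each vertex v, BFS finds the shortest path from v back to v.
The shortest such closed walk is 2 → 11 → 2, length 2.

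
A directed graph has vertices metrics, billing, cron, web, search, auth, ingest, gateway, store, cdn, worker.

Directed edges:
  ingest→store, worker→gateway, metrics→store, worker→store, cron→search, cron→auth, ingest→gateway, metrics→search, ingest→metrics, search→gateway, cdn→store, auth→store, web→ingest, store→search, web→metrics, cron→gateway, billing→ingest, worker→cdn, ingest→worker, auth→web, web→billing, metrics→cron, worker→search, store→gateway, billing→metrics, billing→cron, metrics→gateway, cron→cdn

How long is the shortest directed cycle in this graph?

For each vertex v, BFS finds the shortest path from v back to v.
The shortest such closed walk is web → metrics → cron → auth → web, length 4.

4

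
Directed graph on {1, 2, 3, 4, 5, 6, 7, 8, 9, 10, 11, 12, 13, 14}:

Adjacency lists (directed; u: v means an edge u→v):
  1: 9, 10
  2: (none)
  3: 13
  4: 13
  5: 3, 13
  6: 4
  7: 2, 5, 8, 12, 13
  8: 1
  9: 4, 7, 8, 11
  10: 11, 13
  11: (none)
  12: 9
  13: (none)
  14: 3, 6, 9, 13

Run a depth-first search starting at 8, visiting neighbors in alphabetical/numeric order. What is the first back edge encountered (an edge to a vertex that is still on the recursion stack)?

DFS from 8 (visiting neighbors in alphabetical/numeric order); mark gray on enter, black on exit:
8 gray
  1 gray
    9 gray
      4 gray
        13 gray
        13 black
      4 black
      7 gray
        2 gray
        2 black
        5 gray
          3 gray
            3→13: 13 black — skip
          3 black
          5→13: 13 black — skip
        5 black
        7→8: 8 is gray → back edge
First back edge: 7 → 8.

7->8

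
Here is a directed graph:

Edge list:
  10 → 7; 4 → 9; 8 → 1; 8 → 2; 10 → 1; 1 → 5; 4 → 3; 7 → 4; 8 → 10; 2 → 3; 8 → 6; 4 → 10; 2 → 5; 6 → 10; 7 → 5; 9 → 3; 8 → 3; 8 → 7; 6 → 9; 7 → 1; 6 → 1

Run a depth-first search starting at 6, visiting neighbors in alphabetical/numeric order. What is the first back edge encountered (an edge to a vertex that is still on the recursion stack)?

DFS from 6 (visiting neighbors in alphabetical/numeric order); mark gray on enter, black on exit:
6 gray
  1 gray
    5 gray
    5 black
  1 black
  9 gray
    3 gray
    3 black
  9 black
  10 gray
    10→1: 1 black — skip
    7 gray
      7→1: 1 black — skip
      4 gray
        4→3: 3 black — skip
        4→9: 9 black — skip
        4→10: 10 is gray → back edge
First back edge: 4 → 10.

4->10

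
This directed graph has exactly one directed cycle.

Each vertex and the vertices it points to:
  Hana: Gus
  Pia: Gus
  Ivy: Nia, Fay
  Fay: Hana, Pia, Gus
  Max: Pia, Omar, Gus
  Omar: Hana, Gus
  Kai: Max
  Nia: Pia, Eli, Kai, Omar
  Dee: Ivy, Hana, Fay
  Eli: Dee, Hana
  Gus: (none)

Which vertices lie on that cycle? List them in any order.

Dee, Eli, Ivy, Nia

DFS with gray/black marking from Nia:
Nia gray
  Pia gray
    Gus gray
    Gus black
  Pia black
  Eli gray
    Dee gray
      Ivy gray
        Ivy→Nia: Nia is gray → back edge
Back edge closes the cycle Nia → Eli → Dee → Ivy → Nia; its vertices are {Dee, Eli, Ivy, Nia}.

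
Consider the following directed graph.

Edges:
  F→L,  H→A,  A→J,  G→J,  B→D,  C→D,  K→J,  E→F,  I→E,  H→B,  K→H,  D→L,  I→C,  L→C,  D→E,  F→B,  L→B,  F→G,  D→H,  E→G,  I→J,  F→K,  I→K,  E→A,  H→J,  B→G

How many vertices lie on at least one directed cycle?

A vertex is on a directed cycle iff it belongs to a strongly connected component of size ≥ 2 (or has a self-loop).
The vertices on cycles are {B, C, D, E, F, H, K, L} — 8 in total.

8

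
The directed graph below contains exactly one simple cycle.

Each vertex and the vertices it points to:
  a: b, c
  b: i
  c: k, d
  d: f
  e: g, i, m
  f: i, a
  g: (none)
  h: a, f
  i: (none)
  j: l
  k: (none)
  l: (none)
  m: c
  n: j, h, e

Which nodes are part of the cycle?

a, c, d, f

DFS with gray/black marking from a:
a gray
  b gray
    i gray
    i black
  b black
  c gray
    k gray
    k black
    d gray
      f gray
        f→i: i black — skip
        f→a: a is gray → back edge
Back edge closes the cycle a → c → d → f → a; its vertices are {a, c, d, f}.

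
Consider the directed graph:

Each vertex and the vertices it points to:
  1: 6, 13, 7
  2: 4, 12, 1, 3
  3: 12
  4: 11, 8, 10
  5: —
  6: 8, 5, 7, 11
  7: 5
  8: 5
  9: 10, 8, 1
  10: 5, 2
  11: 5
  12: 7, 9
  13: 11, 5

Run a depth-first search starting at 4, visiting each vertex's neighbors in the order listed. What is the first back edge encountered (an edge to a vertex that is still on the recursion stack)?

2->4

DFS from 4 (visiting each vertex's neighbors in the order listed); mark gray on enter, black on exit:
4 gray
  11 gray
    5 gray
    5 black
  11 black
  8 gray
    8→5: 5 black — skip
  8 black
  10 gray
    10→5: 5 black — skip
    2 gray
      2→4: 4 is gray → back edge
First back edge: 2 → 4.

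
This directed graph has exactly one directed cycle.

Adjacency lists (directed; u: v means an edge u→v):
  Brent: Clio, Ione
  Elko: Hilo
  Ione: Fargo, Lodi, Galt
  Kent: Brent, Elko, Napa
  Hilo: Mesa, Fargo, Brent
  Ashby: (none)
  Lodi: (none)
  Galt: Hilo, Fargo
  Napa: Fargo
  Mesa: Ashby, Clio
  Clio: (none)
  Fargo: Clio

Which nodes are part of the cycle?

Galt, Hilo, Ione, Brent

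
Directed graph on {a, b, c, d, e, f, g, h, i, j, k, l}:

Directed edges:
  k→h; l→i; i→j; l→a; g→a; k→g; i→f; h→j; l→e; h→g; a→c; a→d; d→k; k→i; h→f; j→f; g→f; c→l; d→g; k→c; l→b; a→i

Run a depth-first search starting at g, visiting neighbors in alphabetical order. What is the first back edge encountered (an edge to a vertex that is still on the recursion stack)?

l->a

DFS from g (visiting neighbors in alphabetical order); mark gray on enter, black on exit:
g gray
  a gray
    c gray
      l gray
        l→a: a is gray → back edge
First back edge: l → a.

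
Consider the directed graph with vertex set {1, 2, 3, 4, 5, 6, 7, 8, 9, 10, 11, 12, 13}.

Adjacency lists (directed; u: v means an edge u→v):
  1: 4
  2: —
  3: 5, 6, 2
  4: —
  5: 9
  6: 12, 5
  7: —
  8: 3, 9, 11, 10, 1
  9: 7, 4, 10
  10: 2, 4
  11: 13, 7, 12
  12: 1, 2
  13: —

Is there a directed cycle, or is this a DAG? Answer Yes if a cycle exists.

DFS with white/gray/black marking, starting from 6:
6 gray
  12 gray
    1 gray
      4 gray
      4 black
    1 black
    2 gray
    2 black
  12 black
  5 gray
    9 gray
      7 gray
      7 black
      9→4: 4 black — skip
      10 gray
        10→2: 2 black — skip
        10→4: 4 black — skip
      10 black
    9 black
  5 black
6 black
3 gray
  3→5: 5 black — skip
  3→6: 6 black — skip
  3→2: 2 black — skip
3 black
8 gray
  8→3: 3 black — skip
  8→9: 9 black — skip
  11 gray
    13 gray
    13 black
    11→7: 7 black — skip
    11→12: 12 black — skip
  11 black
  8→10: 10 black — skip
  8→1: 1 black — skip
8 black
Every edge goes to a white or black vertex — no back edge, so the graph is acyclic.

No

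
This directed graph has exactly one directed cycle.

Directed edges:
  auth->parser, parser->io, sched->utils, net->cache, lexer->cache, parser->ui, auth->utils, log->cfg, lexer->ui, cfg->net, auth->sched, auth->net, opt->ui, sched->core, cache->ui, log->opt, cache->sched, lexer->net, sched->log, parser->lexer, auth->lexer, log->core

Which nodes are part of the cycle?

DFS with gray/black marking from sched:
sched gray
  utils gray
  utils black
  core gray
  core black
  log gray
    opt gray
      ui gray
      ui black
    opt black
    cfg gray
      net gray
        cache gray
          cache→ui: ui black — skip
          cache→sched: sched is gray → back edge
Back edge closes the cycle sched → log → cfg → net → cache → sched; its vertices are {cfg, log, net, cache, sched}.

cfg, log, net, cache, sched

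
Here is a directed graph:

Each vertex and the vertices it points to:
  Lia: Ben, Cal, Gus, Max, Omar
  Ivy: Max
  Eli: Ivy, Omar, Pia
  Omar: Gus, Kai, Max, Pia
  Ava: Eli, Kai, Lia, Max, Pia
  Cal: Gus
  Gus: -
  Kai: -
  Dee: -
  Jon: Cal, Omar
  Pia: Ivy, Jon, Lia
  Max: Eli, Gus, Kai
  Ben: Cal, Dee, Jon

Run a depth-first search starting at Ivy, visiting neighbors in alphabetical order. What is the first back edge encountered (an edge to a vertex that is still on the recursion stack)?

Eli->Ivy

DFS from Ivy (visiting neighbors in alphabetical order); mark gray on enter, black on exit:
Ivy gray
  Max gray
    Eli gray
      Eli→Ivy: Ivy is gray → back edge
First back edge: Eli → Ivy.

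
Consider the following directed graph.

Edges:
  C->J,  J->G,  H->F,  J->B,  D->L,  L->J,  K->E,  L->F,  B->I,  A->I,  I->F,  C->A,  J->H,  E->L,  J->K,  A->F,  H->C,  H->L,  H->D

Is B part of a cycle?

B lies on a cycle iff there is a path from B back to itself.
Exploring from B, it never reaches itself; equivalently, its strongly connected component is a singleton.

No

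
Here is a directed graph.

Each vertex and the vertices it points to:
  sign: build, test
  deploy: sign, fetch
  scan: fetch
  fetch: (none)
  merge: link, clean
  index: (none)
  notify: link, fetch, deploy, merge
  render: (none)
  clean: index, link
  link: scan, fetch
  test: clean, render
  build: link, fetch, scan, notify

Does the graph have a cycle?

DFS with white/gray/black marking, starting from link:
link gray
  scan gray
    fetch gray
    fetch black
  scan black
  link→fetch: fetch black — skip
link black
sign gray
  build gray
    build→link: link black — skip
    build→fetch: fetch black — skip
    build→scan: scan black — skip
    notify gray
      notify→link: link black — skip
      notify→fetch: fetch black — skip
      deploy gray
        deploy→sign: sign is gray → back edge
Back edge found, so a cycle exists: sign → build → notify → deploy → sign.

Yes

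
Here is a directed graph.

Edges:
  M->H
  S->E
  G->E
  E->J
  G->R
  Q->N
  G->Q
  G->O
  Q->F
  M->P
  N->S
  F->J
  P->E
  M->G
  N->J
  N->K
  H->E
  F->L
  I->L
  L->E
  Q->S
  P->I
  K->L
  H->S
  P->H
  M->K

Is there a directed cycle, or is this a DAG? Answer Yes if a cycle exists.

DFS with white/gray/black marking, starting from S:
S gray
  E gray
    J gray
    J black
  E black
S black
O gray
O black
Q gray
  Q→S: S black — skip
  N gray
    N→J: J black — skip
    K gray
      L gray
        L→E: E black — skip
      L black
    K black
    N→S: S black — skip
  N black
  F gray
    F→L: L black — skip
    F→J: J black — skip
  F black
Q black
P gray
  P→E: E black — skip
  H gray
    H→E: E black — skip
    H→S: S black — skip
  H black
  I gray
    I→L: L black — skip
  I black
P black
R gray
R black
M gray
  M→K: K black — skip
  M→H: H black — skip
  M→P: P black — skip
  G gray
    G→E: E black — skip
    G→Q: Q black — skip
    G→R: R black — skip
    G→O: O black — skip
  G black
M black
Every edge goes to a white or black vertex — no back edge, so the graph is acyclic.

No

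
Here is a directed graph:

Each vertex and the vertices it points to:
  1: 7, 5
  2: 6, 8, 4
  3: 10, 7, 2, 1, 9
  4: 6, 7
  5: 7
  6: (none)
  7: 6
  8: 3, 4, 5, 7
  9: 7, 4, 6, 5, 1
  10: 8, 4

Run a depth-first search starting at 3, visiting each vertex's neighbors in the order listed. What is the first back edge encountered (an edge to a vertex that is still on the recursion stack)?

DFS from 3 (visiting each vertex's neighbors in the order listed); mark gray on enter, black on exit:
3 gray
  10 gray
    8 gray
      8→3: 3 is gray → back edge
First back edge: 8 → 3.

8->3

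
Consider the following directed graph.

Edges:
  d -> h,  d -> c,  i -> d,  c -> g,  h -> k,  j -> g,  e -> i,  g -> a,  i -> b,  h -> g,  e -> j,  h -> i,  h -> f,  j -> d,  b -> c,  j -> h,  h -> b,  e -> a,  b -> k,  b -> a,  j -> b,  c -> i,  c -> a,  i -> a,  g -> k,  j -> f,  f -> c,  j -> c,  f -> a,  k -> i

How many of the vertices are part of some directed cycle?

A vertex is on a directed cycle iff it belongs to a strongly connected component of size ≥ 2 (or has a self-loop).
The vertices on cycles are {b, c, d, f, g, h, i, k} — 8 in total.

8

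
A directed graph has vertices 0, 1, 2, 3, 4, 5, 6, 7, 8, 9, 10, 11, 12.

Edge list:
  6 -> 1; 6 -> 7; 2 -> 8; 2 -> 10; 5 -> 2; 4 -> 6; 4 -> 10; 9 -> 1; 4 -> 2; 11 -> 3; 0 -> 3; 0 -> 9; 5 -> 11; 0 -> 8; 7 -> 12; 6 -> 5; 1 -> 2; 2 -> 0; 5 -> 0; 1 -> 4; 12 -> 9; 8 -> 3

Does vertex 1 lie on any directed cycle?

1 is on a cycle iff 1 can reach itself via ≥1 edge.
1 → 4 → 6 → 1 — yes.

Yes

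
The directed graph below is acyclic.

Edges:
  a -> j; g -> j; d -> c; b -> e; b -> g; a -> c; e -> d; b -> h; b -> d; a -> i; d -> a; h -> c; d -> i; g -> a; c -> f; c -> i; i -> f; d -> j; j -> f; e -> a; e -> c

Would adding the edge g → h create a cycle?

Adding g→h creates a cycle iff h can already reach g.
Explore from h: no path reaches g. The graph stays acyclic.

No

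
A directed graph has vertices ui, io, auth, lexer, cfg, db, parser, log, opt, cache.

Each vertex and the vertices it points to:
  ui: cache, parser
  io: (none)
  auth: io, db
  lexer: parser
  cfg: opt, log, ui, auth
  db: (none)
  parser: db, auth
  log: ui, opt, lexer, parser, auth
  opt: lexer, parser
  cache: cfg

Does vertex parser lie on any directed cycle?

No

parser lies on a cycle iff there is a path from parser back to itself.
Exploring from parser, it never reaches itself; equivalently, its strongly connected component is a singleton.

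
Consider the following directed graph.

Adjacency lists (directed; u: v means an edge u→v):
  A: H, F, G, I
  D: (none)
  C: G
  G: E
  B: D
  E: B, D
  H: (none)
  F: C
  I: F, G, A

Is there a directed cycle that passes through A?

A is on a cycle iff A can reach itself via ≥1 edge.
A → I → A — yes.

Yes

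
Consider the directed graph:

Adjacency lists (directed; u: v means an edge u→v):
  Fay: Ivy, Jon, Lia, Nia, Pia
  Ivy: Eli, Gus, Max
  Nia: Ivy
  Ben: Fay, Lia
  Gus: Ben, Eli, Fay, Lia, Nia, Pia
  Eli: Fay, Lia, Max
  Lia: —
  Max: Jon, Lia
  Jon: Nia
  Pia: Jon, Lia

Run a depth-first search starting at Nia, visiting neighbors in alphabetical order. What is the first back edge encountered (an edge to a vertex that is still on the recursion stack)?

Fay→Ivy

DFS from Nia (visiting neighbors in alphabetical order); mark gray on enter, black on exit:
Nia gray
  Ivy gray
    Eli gray
      Fay gray
        Fay→Ivy: Ivy is gray → back edge
First back edge: Fay → Ivy.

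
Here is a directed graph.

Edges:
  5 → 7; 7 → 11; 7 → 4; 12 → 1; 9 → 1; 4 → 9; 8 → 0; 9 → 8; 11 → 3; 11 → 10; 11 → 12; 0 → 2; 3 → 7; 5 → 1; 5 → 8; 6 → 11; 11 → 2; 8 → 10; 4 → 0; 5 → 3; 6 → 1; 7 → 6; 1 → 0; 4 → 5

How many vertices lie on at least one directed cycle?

6

A vertex is on a directed cycle iff it belongs to a strongly connected component of size ≥ 2 (or has a self-loop).
The vertices on cycles are {3, 4, 5, 6, 7, 11} — 6 in total.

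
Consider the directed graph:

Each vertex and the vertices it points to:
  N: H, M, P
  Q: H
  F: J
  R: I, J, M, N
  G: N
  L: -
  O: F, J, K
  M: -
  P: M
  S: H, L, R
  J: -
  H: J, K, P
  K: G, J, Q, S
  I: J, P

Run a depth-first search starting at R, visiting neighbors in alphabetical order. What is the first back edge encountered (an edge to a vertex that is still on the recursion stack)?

G->N

DFS from R (visiting neighbors in alphabetical order); mark gray on enter, black on exit:
R gray
  I gray
    J gray
    J black
    P gray
      M gray
      M black
    P black
  I black
  R→J: J black — skip
  R→M: M black — skip
  N gray
    H gray
      H→J: J black — skip
      K gray
        G gray
          G→N: N is gray → back edge
First back edge: G → N.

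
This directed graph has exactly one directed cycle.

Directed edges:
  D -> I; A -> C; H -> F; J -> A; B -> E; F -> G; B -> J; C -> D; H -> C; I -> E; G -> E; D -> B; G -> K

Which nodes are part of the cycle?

A, B, C, D, J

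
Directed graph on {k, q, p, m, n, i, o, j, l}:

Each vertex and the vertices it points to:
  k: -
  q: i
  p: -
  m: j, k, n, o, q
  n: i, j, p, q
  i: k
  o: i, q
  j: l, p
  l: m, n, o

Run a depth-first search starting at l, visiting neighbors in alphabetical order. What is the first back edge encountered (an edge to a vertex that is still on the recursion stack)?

DFS from l (visiting neighbors in alphabetical order); mark gray on enter, black on exit:
l gray
  m gray
    j gray
      j→l: l is gray → back edge
First back edge: j → l.

j->l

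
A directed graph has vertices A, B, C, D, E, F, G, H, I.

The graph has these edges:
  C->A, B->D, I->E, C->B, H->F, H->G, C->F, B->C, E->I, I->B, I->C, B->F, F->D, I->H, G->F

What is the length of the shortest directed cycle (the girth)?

2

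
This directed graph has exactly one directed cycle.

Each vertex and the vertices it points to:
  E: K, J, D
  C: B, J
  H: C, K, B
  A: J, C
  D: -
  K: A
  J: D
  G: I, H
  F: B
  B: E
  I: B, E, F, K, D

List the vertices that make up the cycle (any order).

DFS with gray/black marking from C:
C gray
  B gray
    E gray
      K gray
        A gray
          J gray
            D gray
            D black
          J black
          A→C: C is gray → back edge
Back edge closes the cycle C → B → E → K → A → C; its vertices are {A, B, C, E, K}.

A, B, C, E, K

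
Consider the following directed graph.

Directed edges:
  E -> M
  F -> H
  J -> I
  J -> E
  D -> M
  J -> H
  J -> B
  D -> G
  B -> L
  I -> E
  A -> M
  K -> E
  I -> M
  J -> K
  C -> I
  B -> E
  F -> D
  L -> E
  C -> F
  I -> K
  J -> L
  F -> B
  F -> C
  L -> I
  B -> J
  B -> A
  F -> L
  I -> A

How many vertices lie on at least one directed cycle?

4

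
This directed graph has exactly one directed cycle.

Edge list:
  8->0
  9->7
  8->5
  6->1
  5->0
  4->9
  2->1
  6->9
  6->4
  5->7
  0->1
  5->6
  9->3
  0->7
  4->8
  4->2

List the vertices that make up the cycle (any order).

DFS with gray/black marking from 6:
6 gray
  9 gray
    3 gray
    3 black
    7 gray
    7 black
  9 black
  4 gray
    8 gray
      5 gray
        0 gray
          0→7: 7 black — skip
          1 gray
          1 black
        0 black
        5→7: 7 black — skip
        5→6: 6 is gray → back edge
Back edge closes the cycle 6 → 4 → 8 → 5 → 6; its vertices are {4, 5, 6, 8}.

4, 5, 6, 8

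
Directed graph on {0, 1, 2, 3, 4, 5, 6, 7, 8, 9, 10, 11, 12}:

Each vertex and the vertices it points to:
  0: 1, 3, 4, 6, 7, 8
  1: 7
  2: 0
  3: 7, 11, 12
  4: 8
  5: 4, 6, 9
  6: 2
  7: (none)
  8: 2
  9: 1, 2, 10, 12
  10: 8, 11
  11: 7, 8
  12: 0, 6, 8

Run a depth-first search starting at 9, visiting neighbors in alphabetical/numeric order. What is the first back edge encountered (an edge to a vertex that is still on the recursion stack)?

DFS from 9 (visiting neighbors in alphabetical/numeric order); mark gray on enter, black on exit:
9 gray
  1 gray
    7 gray
    7 black
  1 black
  2 gray
    0 gray
      0→1: 1 black — skip
      3 gray
        3→7: 7 black — skip
        11 gray
          11→7: 7 black — skip
          8 gray
            8→2: 2 is gray → back edge
First back edge: 8 → 2.

8→2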